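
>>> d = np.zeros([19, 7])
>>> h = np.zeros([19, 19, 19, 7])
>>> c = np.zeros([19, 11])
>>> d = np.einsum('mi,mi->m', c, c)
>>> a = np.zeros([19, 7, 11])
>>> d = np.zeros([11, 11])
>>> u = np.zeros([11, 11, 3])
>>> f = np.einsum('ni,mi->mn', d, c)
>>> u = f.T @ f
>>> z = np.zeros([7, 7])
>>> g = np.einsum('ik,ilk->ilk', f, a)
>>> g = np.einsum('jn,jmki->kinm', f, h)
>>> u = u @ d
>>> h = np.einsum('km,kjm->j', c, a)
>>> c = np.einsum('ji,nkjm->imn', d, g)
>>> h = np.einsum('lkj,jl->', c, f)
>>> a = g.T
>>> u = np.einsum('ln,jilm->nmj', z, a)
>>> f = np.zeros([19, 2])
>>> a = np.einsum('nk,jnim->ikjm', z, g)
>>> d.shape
(11, 11)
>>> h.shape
()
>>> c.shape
(11, 19, 19)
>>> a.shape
(11, 7, 19, 19)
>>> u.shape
(7, 19, 19)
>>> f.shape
(19, 2)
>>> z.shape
(7, 7)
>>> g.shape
(19, 7, 11, 19)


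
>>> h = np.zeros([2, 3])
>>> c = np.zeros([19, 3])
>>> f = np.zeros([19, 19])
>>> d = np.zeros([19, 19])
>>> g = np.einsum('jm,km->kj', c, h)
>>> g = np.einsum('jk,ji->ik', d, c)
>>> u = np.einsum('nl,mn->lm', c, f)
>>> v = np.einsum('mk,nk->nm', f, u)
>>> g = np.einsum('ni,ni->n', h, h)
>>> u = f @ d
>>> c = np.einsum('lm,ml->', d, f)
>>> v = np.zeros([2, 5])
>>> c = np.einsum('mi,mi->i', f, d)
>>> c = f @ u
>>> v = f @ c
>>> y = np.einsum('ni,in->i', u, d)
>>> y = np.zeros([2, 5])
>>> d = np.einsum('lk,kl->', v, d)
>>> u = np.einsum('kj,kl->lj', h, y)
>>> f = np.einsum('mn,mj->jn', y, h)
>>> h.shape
(2, 3)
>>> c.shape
(19, 19)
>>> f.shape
(3, 5)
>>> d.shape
()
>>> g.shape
(2,)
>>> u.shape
(5, 3)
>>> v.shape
(19, 19)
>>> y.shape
(2, 5)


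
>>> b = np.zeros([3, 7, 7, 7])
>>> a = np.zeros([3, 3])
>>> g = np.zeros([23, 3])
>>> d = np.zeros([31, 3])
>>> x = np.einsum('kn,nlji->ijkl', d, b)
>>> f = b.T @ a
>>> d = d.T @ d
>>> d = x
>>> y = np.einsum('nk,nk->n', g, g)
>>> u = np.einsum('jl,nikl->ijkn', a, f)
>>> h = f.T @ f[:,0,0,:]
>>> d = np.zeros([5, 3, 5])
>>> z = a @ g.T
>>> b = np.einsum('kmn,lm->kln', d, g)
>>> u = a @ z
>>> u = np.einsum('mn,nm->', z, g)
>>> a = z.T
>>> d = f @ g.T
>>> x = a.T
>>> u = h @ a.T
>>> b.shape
(5, 23, 5)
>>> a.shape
(23, 3)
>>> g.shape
(23, 3)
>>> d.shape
(7, 7, 7, 23)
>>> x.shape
(3, 23)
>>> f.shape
(7, 7, 7, 3)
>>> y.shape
(23,)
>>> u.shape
(3, 7, 7, 23)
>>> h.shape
(3, 7, 7, 3)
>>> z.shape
(3, 23)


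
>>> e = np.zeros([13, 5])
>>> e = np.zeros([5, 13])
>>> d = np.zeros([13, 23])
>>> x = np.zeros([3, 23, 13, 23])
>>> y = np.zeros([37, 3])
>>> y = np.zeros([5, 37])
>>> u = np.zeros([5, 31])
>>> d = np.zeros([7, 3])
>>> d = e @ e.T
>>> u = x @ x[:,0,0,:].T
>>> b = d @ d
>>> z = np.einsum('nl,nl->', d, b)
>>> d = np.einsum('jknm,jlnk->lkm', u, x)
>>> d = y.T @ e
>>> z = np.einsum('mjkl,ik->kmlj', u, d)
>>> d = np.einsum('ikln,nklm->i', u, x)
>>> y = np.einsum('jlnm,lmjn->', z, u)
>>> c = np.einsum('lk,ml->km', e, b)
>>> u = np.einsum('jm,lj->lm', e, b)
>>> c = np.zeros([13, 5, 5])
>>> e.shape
(5, 13)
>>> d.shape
(3,)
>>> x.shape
(3, 23, 13, 23)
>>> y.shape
()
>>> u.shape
(5, 13)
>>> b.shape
(5, 5)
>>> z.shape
(13, 3, 3, 23)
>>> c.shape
(13, 5, 5)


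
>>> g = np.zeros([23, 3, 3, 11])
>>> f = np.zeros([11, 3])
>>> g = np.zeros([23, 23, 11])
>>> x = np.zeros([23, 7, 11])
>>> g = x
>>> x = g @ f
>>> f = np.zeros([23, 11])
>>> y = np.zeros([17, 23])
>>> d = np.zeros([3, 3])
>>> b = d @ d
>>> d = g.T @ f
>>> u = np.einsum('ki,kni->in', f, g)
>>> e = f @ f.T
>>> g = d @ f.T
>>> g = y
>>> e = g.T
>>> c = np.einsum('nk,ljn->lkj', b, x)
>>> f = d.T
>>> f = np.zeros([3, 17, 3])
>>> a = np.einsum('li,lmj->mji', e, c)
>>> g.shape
(17, 23)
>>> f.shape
(3, 17, 3)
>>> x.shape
(23, 7, 3)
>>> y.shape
(17, 23)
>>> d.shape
(11, 7, 11)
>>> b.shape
(3, 3)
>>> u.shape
(11, 7)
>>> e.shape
(23, 17)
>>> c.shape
(23, 3, 7)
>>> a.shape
(3, 7, 17)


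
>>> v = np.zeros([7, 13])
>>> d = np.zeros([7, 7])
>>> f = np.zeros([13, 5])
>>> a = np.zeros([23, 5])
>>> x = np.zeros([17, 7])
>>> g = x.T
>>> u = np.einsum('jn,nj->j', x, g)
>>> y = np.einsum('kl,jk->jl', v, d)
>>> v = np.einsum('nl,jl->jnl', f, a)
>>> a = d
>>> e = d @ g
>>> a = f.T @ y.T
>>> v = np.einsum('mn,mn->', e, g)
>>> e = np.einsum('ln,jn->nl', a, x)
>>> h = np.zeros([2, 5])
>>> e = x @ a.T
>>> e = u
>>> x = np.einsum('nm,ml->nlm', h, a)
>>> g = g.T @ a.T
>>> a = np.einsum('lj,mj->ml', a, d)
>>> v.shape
()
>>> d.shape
(7, 7)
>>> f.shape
(13, 5)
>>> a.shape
(7, 5)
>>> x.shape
(2, 7, 5)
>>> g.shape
(17, 5)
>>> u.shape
(17,)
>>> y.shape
(7, 13)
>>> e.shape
(17,)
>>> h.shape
(2, 5)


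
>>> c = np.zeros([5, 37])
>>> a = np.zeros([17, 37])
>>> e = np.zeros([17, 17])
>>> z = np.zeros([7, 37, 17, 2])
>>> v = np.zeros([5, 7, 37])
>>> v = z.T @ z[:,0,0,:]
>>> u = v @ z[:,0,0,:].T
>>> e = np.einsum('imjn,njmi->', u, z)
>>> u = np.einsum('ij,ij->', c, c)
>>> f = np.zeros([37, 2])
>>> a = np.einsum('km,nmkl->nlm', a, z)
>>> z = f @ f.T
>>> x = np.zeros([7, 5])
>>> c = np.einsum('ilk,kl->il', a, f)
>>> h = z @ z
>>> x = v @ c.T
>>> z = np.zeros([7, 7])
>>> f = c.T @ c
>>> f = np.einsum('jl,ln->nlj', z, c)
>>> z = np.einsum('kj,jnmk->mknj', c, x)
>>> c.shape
(7, 2)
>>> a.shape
(7, 2, 37)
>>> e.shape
()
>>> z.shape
(37, 7, 17, 2)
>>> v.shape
(2, 17, 37, 2)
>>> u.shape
()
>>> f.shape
(2, 7, 7)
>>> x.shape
(2, 17, 37, 7)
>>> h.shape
(37, 37)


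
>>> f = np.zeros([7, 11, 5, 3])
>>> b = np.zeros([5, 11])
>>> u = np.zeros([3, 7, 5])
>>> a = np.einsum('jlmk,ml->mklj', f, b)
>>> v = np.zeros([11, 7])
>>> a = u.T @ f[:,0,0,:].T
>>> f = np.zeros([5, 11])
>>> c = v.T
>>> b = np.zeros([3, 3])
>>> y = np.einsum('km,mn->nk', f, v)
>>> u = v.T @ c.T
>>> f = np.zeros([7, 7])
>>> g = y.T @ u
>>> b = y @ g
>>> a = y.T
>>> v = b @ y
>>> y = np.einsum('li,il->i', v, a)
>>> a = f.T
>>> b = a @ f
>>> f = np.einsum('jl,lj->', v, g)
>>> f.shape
()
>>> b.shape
(7, 7)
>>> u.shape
(7, 7)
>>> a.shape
(7, 7)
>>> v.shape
(7, 5)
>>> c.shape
(7, 11)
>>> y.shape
(5,)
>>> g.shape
(5, 7)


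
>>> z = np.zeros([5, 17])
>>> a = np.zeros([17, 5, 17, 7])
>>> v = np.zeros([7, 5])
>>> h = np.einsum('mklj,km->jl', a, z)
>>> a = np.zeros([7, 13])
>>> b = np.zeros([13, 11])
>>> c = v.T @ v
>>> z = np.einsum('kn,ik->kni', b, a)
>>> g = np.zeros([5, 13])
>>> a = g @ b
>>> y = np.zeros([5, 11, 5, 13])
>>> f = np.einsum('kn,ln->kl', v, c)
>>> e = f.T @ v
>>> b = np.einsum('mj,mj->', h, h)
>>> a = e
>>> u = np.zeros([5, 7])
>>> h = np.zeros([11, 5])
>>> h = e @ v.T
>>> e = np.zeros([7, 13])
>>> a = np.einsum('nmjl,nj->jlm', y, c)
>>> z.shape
(13, 11, 7)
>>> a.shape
(5, 13, 11)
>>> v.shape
(7, 5)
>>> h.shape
(5, 7)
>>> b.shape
()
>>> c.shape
(5, 5)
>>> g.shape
(5, 13)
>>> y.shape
(5, 11, 5, 13)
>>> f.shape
(7, 5)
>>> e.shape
(7, 13)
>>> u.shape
(5, 7)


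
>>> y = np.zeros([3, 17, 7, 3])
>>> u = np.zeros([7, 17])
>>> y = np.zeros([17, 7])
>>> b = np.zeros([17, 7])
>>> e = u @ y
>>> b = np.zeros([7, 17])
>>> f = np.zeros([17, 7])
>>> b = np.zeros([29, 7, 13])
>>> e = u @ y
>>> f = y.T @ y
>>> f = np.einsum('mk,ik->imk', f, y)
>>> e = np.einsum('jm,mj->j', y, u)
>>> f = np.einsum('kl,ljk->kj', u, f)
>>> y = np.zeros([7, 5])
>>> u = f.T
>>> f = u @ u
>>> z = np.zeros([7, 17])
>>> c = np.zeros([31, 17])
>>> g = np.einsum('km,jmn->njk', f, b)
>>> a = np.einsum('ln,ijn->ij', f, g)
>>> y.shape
(7, 5)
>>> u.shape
(7, 7)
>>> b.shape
(29, 7, 13)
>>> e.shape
(17,)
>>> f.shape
(7, 7)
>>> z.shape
(7, 17)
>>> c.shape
(31, 17)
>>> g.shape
(13, 29, 7)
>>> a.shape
(13, 29)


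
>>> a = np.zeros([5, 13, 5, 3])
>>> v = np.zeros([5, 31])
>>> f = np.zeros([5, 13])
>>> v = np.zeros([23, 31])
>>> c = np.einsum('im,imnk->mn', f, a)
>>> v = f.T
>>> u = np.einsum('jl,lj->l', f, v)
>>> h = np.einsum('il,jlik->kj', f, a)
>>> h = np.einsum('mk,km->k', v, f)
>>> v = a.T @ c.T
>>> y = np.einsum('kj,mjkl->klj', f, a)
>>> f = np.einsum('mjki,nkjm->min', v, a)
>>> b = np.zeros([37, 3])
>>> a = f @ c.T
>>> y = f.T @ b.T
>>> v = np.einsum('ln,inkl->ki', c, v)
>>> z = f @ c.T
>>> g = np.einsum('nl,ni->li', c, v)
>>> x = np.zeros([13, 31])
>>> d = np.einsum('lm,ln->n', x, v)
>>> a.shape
(3, 13, 13)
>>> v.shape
(13, 3)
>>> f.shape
(3, 13, 5)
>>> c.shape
(13, 5)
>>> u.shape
(13,)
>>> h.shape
(5,)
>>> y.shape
(5, 13, 37)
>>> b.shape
(37, 3)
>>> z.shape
(3, 13, 13)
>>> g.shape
(5, 3)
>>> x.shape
(13, 31)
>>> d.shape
(3,)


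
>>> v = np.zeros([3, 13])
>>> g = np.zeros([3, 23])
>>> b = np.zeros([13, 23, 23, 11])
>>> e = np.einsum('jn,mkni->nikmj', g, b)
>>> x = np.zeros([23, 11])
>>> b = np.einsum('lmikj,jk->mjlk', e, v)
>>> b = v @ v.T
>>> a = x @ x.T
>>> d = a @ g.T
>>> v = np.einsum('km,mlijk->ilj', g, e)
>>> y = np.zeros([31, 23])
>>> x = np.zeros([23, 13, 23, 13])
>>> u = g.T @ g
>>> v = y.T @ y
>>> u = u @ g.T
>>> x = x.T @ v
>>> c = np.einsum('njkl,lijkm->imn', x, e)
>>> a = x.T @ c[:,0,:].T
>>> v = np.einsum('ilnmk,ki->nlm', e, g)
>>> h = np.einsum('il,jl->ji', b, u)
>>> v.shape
(23, 11, 13)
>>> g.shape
(3, 23)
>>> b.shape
(3, 3)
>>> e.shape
(23, 11, 23, 13, 3)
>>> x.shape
(13, 23, 13, 23)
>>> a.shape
(23, 13, 23, 11)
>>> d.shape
(23, 3)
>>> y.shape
(31, 23)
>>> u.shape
(23, 3)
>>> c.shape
(11, 3, 13)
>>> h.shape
(23, 3)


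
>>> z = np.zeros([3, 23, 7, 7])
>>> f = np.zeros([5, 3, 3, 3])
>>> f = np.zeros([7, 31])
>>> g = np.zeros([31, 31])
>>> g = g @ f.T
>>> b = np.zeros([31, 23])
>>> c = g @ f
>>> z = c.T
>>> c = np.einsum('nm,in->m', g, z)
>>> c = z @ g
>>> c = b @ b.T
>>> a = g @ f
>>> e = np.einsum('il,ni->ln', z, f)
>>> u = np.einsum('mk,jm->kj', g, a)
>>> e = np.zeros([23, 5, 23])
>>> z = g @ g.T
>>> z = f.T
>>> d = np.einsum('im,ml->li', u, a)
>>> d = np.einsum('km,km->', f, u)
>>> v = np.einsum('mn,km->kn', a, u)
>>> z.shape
(31, 7)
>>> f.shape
(7, 31)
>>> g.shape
(31, 7)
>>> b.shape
(31, 23)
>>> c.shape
(31, 31)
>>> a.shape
(31, 31)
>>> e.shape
(23, 5, 23)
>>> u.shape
(7, 31)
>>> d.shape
()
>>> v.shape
(7, 31)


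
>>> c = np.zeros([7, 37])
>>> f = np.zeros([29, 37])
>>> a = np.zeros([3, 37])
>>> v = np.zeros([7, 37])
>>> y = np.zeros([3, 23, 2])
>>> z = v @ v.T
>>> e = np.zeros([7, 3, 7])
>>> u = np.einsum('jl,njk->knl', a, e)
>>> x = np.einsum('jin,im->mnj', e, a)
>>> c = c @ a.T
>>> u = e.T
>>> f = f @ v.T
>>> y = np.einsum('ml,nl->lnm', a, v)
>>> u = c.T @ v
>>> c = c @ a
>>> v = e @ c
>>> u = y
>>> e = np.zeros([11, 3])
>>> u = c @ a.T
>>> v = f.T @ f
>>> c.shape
(7, 37)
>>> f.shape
(29, 7)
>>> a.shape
(3, 37)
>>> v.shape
(7, 7)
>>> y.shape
(37, 7, 3)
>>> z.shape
(7, 7)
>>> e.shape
(11, 3)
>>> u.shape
(7, 3)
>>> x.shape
(37, 7, 7)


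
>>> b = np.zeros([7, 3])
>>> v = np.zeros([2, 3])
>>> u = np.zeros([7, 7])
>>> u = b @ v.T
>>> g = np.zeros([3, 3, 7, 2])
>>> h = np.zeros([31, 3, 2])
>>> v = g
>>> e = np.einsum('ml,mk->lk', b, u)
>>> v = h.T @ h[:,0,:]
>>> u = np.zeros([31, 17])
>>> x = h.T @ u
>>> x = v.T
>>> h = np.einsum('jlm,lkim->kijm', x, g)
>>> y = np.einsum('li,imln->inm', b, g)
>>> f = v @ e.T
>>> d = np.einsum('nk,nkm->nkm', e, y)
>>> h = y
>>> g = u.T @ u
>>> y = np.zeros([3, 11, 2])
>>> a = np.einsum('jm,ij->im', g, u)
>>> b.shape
(7, 3)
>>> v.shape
(2, 3, 2)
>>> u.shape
(31, 17)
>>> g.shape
(17, 17)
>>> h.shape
(3, 2, 3)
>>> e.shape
(3, 2)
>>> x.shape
(2, 3, 2)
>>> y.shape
(3, 11, 2)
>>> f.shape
(2, 3, 3)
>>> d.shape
(3, 2, 3)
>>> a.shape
(31, 17)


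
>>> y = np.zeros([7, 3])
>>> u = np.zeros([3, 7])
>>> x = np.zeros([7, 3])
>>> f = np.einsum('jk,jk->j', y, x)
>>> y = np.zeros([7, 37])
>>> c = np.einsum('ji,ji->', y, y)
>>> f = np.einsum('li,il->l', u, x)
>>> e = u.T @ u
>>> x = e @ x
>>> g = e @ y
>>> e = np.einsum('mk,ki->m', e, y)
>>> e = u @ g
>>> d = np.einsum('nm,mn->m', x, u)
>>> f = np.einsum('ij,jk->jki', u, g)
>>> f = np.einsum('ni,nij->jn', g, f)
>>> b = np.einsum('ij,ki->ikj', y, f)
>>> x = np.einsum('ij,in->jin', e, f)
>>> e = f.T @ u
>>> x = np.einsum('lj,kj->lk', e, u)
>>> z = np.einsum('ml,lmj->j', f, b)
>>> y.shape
(7, 37)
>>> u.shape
(3, 7)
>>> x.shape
(7, 3)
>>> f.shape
(3, 7)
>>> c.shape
()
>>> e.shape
(7, 7)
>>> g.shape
(7, 37)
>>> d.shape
(3,)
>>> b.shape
(7, 3, 37)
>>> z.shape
(37,)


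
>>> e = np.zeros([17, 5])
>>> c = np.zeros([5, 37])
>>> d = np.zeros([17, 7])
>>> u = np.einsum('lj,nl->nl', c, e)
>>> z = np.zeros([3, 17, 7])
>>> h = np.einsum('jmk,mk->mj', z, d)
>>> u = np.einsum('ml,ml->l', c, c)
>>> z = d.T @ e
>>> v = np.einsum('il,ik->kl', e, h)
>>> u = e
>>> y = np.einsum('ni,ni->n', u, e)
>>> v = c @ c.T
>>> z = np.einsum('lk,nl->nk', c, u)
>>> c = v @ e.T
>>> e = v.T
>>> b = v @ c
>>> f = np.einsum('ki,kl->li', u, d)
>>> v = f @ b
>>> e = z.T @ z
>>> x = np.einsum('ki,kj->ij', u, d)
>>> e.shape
(37, 37)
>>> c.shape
(5, 17)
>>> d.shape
(17, 7)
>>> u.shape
(17, 5)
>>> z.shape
(17, 37)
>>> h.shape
(17, 3)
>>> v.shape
(7, 17)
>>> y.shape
(17,)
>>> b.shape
(5, 17)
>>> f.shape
(7, 5)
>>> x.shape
(5, 7)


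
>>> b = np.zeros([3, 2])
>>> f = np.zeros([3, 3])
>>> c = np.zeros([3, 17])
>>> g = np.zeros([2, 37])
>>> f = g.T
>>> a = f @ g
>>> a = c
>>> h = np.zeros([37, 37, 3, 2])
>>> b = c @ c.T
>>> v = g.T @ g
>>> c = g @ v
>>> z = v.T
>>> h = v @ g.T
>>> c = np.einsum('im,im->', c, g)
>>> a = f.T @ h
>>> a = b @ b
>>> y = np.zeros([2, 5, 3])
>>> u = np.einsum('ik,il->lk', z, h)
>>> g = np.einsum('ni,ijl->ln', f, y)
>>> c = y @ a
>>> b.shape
(3, 3)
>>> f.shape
(37, 2)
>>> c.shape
(2, 5, 3)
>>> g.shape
(3, 37)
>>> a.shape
(3, 3)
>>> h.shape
(37, 2)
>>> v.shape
(37, 37)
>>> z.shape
(37, 37)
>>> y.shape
(2, 5, 3)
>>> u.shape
(2, 37)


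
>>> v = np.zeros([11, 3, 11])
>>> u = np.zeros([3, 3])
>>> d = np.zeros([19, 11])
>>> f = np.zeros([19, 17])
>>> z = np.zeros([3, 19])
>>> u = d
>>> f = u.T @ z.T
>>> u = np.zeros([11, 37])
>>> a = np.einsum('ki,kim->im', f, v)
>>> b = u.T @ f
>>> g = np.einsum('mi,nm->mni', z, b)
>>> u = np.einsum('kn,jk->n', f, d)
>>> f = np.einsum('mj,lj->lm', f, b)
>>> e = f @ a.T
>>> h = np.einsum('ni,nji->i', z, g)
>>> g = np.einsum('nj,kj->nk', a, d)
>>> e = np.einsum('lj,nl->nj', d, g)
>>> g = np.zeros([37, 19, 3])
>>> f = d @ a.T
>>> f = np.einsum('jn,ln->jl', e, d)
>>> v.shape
(11, 3, 11)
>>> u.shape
(3,)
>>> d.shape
(19, 11)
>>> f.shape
(3, 19)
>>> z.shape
(3, 19)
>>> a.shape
(3, 11)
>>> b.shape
(37, 3)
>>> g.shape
(37, 19, 3)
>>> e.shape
(3, 11)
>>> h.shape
(19,)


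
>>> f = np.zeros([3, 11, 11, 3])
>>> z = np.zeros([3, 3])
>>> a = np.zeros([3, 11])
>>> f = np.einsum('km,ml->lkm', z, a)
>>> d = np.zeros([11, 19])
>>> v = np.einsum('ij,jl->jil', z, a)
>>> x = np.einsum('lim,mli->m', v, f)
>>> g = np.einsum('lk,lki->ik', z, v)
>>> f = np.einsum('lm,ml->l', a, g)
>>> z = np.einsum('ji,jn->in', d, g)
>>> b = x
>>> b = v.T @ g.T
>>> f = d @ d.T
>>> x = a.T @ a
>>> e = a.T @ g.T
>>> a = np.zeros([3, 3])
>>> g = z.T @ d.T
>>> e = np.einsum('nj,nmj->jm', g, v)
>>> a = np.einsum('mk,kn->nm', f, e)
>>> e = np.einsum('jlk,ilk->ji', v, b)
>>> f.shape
(11, 11)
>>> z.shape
(19, 3)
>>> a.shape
(3, 11)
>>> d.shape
(11, 19)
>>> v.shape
(3, 3, 11)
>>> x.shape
(11, 11)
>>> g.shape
(3, 11)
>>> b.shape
(11, 3, 11)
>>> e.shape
(3, 11)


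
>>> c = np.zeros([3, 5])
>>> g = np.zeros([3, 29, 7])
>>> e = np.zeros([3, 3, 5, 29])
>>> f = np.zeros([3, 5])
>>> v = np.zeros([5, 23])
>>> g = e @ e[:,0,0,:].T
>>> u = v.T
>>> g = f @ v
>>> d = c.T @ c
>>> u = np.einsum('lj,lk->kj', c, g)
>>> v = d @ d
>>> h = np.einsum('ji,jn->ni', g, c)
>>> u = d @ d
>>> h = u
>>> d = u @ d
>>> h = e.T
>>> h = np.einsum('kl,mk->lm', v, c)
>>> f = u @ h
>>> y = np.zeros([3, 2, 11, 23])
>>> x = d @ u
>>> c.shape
(3, 5)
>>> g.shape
(3, 23)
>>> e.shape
(3, 3, 5, 29)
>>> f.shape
(5, 3)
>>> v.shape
(5, 5)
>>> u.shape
(5, 5)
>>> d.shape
(5, 5)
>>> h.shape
(5, 3)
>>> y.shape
(3, 2, 11, 23)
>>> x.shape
(5, 5)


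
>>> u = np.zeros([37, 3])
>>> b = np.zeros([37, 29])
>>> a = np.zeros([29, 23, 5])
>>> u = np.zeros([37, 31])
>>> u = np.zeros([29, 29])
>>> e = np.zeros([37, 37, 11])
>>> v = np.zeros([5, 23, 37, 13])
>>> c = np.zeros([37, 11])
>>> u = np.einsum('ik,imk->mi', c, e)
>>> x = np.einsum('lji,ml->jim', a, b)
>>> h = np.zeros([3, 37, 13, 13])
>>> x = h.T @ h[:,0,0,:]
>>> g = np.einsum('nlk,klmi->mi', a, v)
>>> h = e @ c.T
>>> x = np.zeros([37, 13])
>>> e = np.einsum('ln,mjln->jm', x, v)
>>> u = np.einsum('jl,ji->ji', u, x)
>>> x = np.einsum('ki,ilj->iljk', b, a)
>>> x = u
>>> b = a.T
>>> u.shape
(37, 13)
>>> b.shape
(5, 23, 29)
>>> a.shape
(29, 23, 5)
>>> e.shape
(23, 5)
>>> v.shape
(5, 23, 37, 13)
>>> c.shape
(37, 11)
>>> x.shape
(37, 13)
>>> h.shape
(37, 37, 37)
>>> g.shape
(37, 13)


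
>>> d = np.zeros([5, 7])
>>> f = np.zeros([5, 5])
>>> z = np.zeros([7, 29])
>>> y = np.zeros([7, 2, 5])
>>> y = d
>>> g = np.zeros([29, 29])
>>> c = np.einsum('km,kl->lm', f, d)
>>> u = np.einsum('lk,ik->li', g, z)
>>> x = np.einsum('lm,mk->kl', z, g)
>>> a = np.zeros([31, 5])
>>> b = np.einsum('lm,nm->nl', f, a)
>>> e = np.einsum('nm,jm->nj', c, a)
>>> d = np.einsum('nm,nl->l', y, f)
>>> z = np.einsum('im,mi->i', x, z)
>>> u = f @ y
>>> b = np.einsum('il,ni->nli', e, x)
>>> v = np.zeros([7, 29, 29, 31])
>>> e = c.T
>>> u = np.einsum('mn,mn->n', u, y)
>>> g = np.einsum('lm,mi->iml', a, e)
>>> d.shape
(5,)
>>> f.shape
(5, 5)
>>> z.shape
(29,)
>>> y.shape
(5, 7)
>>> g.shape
(7, 5, 31)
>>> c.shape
(7, 5)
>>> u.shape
(7,)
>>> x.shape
(29, 7)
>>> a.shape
(31, 5)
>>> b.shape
(29, 31, 7)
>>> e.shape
(5, 7)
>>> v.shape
(7, 29, 29, 31)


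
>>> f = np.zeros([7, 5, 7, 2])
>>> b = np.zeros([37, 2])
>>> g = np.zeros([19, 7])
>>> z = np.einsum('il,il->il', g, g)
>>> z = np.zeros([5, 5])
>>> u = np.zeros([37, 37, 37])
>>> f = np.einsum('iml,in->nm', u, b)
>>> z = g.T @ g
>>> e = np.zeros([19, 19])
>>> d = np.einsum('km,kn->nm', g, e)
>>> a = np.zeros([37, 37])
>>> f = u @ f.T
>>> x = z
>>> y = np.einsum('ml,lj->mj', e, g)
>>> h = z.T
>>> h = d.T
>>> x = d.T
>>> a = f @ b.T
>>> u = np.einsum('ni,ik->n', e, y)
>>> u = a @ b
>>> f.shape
(37, 37, 2)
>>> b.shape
(37, 2)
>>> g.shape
(19, 7)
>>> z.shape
(7, 7)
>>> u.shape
(37, 37, 2)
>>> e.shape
(19, 19)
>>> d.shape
(19, 7)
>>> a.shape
(37, 37, 37)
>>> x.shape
(7, 19)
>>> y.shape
(19, 7)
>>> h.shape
(7, 19)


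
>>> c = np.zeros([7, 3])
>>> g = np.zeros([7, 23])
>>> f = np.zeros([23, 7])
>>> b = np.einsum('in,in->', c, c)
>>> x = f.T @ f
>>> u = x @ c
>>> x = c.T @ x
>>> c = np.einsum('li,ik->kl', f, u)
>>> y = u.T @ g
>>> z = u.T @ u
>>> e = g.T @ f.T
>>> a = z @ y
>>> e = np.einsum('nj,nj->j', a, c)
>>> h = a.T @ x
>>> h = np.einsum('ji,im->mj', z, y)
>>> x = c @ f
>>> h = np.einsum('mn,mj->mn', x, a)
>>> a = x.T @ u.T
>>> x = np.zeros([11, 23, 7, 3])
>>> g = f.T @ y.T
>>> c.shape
(3, 23)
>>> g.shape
(7, 3)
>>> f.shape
(23, 7)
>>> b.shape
()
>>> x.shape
(11, 23, 7, 3)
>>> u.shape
(7, 3)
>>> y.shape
(3, 23)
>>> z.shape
(3, 3)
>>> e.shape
(23,)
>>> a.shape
(7, 7)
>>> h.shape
(3, 7)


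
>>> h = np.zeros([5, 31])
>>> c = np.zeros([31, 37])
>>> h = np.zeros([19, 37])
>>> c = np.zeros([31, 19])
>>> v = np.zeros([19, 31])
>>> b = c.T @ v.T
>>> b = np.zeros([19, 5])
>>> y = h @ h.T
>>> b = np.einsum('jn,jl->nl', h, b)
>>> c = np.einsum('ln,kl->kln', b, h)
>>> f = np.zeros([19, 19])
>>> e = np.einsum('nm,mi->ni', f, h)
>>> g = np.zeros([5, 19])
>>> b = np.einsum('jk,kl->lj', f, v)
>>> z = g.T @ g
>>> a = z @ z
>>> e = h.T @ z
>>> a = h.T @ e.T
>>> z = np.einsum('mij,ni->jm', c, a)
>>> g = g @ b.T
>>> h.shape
(19, 37)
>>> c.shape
(19, 37, 5)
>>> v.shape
(19, 31)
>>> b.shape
(31, 19)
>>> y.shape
(19, 19)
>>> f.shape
(19, 19)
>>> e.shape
(37, 19)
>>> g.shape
(5, 31)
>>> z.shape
(5, 19)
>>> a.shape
(37, 37)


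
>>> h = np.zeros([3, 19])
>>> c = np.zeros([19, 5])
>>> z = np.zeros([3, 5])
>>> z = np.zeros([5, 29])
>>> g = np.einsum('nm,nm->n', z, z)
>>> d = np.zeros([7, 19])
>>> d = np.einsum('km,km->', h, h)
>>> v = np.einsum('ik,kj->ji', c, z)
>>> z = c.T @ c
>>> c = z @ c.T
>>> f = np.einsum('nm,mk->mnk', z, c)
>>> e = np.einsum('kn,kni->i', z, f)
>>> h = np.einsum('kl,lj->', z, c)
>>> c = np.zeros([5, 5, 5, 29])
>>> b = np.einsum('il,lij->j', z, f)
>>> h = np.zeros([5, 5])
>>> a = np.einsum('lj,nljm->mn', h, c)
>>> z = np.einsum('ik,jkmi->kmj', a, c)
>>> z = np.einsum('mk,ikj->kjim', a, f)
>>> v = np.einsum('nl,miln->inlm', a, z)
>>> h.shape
(5, 5)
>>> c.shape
(5, 5, 5, 29)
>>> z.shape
(5, 19, 5, 29)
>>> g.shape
(5,)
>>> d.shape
()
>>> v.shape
(19, 29, 5, 5)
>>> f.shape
(5, 5, 19)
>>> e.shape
(19,)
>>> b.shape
(19,)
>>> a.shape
(29, 5)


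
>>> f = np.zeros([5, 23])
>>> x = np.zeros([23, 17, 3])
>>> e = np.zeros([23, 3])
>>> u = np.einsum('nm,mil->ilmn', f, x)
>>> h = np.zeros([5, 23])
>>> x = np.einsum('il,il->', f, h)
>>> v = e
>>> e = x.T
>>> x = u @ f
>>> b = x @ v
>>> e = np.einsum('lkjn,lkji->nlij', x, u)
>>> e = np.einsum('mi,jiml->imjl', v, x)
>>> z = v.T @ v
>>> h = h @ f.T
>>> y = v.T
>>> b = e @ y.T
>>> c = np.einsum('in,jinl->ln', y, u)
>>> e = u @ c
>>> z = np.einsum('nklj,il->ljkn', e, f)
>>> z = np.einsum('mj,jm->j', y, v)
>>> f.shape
(5, 23)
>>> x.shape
(17, 3, 23, 23)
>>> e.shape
(17, 3, 23, 23)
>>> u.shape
(17, 3, 23, 5)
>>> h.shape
(5, 5)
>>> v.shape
(23, 3)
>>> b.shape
(3, 23, 17, 3)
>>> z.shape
(23,)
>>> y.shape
(3, 23)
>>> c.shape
(5, 23)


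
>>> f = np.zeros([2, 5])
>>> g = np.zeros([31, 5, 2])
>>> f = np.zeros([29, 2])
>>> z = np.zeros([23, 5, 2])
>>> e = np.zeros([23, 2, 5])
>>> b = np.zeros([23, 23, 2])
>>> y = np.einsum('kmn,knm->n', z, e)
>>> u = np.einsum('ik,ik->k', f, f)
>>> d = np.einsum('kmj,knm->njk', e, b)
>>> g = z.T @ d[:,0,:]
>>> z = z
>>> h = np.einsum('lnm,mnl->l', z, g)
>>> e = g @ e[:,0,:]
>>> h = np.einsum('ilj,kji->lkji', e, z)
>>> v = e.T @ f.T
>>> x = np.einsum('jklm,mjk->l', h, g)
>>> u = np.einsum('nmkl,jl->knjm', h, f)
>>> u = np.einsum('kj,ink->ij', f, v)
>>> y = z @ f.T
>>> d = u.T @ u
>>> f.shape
(29, 2)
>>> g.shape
(2, 5, 23)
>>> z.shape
(23, 5, 2)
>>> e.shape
(2, 5, 5)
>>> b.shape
(23, 23, 2)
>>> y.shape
(23, 5, 29)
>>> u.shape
(5, 2)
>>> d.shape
(2, 2)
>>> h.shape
(5, 23, 5, 2)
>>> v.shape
(5, 5, 29)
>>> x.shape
(5,)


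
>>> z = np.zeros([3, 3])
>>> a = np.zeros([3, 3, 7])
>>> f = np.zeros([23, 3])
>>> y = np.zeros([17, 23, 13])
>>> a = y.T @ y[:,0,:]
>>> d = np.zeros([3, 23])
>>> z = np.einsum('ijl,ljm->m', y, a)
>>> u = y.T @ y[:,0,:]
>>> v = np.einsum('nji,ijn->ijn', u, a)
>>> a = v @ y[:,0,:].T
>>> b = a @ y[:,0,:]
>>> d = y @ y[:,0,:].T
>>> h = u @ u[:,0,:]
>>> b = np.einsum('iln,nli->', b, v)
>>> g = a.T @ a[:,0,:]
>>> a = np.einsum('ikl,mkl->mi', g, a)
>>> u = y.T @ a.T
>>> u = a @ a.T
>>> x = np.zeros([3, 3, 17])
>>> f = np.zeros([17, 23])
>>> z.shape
(13,)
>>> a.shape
(13, 17)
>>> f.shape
(17, 23)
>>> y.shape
(17, 23, 13)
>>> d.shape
(17, 23, 17)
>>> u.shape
(13, 13)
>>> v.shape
(13, 23, 13)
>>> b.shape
()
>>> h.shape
(13, 23, 13)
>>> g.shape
(17, 23, 17)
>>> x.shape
(3, 3, 17)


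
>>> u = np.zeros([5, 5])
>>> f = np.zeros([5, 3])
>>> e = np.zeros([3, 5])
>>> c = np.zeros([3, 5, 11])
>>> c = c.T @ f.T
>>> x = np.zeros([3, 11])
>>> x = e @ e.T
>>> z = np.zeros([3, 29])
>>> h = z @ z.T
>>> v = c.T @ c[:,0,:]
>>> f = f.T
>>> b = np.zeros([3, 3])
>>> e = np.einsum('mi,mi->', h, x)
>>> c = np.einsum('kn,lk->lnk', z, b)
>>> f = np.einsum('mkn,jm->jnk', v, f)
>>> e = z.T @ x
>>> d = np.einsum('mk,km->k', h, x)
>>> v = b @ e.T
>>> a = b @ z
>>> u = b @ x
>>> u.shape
(3, 3)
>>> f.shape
(3, 5, 5)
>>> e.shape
(29, 3)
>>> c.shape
(3, 29, 3)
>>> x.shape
(3, 3)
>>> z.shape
(3, 29)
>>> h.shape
(3, 3)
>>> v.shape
(3, 29)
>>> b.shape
(3, 3)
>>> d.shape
(3,)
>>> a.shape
(3, 29)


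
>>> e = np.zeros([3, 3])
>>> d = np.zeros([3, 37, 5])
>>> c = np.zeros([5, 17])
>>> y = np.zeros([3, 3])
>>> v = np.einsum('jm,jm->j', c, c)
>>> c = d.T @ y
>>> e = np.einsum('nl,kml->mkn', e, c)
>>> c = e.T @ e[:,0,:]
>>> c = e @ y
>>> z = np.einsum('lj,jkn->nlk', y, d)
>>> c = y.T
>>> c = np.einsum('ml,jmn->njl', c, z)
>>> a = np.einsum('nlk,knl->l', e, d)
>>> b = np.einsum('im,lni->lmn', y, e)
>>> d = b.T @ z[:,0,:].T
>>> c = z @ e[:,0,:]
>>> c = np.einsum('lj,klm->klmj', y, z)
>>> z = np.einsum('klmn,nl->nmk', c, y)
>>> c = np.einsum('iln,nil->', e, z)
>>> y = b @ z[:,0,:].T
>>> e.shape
(37, 5, 3)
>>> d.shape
(5, 3, 5)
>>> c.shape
()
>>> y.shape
(37, 3, 3)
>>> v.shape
(5,)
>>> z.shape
(3, 37, 5)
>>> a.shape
(5,)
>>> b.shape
(37, 3, 5)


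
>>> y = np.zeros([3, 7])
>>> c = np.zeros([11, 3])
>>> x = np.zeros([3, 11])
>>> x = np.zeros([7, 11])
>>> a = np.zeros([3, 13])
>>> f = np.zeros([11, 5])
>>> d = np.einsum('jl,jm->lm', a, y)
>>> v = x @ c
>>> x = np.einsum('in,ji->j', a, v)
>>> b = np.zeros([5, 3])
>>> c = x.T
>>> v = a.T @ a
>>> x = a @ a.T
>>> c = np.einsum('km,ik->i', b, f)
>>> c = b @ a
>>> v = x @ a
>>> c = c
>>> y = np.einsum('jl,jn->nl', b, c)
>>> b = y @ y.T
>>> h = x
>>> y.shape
(13, 3)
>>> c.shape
(5, 13)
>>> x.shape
(3, 3)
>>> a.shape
(3, 13)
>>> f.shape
(11, 5)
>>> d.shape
(13, 7)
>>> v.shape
(3, 13)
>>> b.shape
(13, 13)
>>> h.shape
(3, 3)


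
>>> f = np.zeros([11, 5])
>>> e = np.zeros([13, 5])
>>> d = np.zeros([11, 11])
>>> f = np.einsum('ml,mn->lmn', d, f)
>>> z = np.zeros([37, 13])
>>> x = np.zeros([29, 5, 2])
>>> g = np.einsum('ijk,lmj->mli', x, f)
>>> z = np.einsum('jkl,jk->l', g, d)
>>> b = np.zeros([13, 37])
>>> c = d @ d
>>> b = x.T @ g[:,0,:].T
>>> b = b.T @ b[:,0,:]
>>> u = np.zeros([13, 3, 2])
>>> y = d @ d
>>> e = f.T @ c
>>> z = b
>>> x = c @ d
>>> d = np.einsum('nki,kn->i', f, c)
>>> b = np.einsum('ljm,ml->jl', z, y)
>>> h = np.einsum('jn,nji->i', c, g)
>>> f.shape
(11, 11, 5)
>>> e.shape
(5, 11, 11)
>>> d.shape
(5,)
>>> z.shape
(11, 5, 11)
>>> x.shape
(11, 11)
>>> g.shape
(11, 11, 29)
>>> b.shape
(5, 11)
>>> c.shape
(11, 11)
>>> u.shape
(13, 3, 2)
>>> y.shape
(11, 11)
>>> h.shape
(29,)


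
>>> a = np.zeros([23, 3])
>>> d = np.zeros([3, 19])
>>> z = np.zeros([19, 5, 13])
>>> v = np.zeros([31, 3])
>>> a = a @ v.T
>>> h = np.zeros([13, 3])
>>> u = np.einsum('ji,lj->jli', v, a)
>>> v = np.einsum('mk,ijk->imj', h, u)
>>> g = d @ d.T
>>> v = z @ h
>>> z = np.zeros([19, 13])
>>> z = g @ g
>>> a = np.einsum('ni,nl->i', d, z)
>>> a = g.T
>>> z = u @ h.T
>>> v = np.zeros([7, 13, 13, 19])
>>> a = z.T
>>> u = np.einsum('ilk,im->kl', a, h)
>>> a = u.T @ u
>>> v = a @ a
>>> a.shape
(23, 23)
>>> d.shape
(3, 19)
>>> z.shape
(31, 23, 13)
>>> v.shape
(23, 23)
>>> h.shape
(13, 3)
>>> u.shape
(31, 23)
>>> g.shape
(3, 3)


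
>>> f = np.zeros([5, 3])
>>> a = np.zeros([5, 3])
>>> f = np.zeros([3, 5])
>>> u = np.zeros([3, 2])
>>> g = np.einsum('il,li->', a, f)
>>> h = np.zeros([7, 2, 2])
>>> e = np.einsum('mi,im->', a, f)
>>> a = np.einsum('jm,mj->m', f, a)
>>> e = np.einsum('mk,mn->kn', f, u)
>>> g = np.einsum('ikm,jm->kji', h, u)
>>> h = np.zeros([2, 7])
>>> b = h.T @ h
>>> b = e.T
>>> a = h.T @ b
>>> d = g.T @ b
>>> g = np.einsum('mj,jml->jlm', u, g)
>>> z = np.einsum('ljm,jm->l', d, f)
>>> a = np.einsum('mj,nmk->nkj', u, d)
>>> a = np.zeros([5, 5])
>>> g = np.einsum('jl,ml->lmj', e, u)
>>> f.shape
(3, 5)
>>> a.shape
(5, 5)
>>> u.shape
(3, 2)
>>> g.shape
(2, 3, 5)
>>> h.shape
(2, 7)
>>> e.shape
(5, 2)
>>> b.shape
(2, 5)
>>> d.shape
(7, 3, 5)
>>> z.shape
(7,)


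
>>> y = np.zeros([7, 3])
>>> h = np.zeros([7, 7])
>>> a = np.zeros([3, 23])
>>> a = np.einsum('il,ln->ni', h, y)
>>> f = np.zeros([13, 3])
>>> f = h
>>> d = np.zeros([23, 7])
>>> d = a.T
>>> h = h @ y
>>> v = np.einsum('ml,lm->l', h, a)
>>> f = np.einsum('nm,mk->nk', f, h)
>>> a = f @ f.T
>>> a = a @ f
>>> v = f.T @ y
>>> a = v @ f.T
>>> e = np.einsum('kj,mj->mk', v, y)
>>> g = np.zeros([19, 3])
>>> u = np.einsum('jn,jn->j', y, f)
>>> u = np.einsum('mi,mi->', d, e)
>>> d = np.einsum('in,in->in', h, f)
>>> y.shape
(7, 3)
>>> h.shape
(7, 3)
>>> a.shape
(3, 7)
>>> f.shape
(7, 3)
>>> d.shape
(7, 3)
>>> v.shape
(3, 3)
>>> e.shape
(7, 3)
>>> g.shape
(19, 3)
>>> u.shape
()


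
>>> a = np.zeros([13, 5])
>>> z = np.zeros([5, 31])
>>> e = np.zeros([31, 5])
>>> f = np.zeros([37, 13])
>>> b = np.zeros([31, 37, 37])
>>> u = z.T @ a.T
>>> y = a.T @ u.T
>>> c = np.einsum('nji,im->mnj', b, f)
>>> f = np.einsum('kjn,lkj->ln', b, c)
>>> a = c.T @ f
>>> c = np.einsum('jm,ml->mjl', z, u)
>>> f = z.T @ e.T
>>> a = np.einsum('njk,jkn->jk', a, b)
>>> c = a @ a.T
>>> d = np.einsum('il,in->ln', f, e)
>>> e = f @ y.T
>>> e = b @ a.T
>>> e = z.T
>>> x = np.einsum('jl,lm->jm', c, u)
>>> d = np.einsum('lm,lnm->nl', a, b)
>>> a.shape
(31, 37)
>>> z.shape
(5, 31)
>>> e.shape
(31, 5)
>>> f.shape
(31, 31)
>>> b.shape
(31, 37, 37)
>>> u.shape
(31, 13)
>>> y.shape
(5, 31)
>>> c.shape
(31, 31)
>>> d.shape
(37, 31)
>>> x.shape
(31, 13)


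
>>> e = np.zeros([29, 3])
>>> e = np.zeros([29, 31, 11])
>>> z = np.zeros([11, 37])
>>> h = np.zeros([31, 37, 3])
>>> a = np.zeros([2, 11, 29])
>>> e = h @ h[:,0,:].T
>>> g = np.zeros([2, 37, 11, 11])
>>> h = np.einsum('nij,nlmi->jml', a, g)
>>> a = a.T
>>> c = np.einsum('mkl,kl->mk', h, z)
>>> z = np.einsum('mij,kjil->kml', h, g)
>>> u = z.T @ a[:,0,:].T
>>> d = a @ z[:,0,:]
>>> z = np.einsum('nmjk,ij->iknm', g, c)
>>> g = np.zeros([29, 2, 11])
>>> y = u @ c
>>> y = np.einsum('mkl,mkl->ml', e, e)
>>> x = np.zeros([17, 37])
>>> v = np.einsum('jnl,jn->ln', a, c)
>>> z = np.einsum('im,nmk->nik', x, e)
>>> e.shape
(31, 37, 31)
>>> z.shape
(31, 17, 31)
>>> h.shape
(29, 11, 37)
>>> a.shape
(29, 11, 2)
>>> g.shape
(29, 2, 11)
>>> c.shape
(29, 11)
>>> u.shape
(11, 29, 29)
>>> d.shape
(29, 11, 11)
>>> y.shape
(31, 31)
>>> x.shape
(17, 37)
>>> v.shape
(2, 11)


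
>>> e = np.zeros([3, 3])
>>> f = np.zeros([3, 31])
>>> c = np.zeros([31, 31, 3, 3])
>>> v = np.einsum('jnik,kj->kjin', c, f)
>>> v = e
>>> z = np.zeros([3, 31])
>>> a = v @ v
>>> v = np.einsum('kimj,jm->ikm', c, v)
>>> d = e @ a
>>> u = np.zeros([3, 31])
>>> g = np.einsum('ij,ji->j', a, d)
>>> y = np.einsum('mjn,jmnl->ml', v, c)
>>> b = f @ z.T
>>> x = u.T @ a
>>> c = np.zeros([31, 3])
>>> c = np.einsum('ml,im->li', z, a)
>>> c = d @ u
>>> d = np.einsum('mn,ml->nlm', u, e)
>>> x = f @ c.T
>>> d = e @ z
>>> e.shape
(3, 3)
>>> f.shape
(3, 31)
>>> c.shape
(3, 31)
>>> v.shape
(31, 31, 3)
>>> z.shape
(3, 31)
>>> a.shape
(3, 3)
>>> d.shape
(3, 31)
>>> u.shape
(3, 31)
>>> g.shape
(3,)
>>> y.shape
(31, 3)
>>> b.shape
(3, 3)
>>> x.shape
(3, 3)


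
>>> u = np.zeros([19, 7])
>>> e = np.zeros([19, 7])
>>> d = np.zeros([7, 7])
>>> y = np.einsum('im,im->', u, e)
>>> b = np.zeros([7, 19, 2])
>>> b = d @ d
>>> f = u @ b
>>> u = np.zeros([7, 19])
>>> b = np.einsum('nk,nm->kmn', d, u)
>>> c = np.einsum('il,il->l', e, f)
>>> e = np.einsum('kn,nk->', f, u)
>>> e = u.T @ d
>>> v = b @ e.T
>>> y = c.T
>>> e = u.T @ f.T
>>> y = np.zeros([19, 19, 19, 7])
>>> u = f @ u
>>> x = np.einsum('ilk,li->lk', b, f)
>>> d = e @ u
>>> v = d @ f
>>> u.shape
(19, 19)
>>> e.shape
(19, 19)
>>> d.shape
(19, 19)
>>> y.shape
(19, 19, 19, 7)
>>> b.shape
(7, 19, 7)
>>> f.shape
(19, 7)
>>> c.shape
(7,)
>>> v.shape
(19, 7)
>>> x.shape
(19, 7)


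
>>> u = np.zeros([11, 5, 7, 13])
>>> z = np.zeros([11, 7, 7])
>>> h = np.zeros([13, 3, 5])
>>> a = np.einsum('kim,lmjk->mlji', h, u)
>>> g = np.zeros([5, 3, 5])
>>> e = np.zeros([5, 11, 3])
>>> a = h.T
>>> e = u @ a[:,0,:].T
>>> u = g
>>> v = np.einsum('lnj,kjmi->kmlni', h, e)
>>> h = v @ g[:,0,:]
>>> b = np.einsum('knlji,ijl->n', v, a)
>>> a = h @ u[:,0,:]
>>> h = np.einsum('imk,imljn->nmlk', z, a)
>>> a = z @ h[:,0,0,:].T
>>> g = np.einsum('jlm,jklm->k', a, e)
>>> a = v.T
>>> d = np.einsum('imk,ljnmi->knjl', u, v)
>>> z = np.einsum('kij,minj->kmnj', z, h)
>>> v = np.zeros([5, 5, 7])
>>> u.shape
(5, 3, 5)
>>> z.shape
(11, 5, 13, 7)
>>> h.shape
(5, 7, 13, 7)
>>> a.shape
(5, 3, 13, 7, 11)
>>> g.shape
(5,)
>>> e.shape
(11, 5, 7, 5)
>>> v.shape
(5, 5, 7)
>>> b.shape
(7,)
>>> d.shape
(5, 13, 7, 11)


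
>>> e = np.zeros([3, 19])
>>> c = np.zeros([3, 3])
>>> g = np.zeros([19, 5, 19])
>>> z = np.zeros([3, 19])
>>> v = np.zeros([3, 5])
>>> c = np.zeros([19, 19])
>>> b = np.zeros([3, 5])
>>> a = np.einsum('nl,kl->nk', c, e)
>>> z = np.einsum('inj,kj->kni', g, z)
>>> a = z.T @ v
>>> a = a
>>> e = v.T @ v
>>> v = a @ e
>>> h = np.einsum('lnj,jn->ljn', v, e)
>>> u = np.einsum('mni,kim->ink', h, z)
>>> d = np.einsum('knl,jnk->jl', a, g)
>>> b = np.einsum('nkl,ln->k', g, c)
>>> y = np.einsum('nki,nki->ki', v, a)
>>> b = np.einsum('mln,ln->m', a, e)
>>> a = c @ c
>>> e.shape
(5, 5)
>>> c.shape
(19, 19)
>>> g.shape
(19, 5, 19)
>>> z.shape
(3, 5, 19)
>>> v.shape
(19, 5, 5)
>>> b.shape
(19,)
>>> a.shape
(19, 19)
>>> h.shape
(19, 5, 5)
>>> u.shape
(5, 5, 3)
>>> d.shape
(19, 5)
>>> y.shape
(5, 5)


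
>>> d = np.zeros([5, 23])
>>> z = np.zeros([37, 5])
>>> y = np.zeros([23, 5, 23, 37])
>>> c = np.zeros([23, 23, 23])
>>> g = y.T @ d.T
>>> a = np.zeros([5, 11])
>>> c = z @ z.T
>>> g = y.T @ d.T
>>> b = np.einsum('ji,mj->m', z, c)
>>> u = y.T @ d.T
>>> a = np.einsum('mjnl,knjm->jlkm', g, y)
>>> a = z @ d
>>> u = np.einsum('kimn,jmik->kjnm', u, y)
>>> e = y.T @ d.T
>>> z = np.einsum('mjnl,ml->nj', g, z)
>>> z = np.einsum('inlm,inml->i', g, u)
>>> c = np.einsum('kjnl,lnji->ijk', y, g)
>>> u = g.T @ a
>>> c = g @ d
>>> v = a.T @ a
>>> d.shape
(5, 23)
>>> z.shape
(37,)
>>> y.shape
(23, 5, 23, 37)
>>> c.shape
(37, 23, 5, 23)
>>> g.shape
(37, 23, 5, 5)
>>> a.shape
(37, 23)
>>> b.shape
(37,)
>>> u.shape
(5, 5, 23, 23)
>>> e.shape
(37, 23, 5, 5)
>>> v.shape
(23, 23)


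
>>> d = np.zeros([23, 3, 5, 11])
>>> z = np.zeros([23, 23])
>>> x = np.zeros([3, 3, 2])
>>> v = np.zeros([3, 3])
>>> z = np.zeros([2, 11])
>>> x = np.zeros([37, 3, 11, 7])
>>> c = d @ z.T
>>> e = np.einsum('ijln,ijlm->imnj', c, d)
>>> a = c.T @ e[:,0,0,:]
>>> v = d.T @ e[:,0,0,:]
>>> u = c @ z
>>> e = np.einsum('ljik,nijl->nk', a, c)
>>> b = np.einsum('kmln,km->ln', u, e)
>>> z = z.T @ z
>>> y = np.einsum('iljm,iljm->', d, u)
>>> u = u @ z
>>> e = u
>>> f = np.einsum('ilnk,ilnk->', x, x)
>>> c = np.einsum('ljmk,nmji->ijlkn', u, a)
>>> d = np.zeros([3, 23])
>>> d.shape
(3, 23)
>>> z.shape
(11, 11)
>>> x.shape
(37, 3, 11, 7)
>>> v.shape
(11, 5, 3, 3)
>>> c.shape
(3, 3, 23, 11, 2)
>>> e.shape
(23, 3, 5, 11)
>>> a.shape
(2, 5, 3, 3)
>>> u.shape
(23, 3, 5, 11)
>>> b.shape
(5, 11)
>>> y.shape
()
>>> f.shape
()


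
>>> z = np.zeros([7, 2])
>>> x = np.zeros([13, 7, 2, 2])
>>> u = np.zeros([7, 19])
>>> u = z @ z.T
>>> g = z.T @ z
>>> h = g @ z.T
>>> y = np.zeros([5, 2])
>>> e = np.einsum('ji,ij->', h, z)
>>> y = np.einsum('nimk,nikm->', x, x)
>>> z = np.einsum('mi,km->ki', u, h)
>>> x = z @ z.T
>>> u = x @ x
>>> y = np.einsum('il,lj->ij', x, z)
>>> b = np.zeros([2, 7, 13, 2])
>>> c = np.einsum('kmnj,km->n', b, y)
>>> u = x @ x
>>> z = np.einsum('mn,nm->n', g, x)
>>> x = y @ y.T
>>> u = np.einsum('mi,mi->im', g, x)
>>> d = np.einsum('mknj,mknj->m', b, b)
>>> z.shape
(2,)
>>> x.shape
(2, 2)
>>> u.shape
(2, 2)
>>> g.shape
(2, 2)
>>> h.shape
(2, 7)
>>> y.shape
(2, 7)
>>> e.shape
()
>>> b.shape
(2, 7, 13, 2)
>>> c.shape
(13,)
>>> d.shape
(2,)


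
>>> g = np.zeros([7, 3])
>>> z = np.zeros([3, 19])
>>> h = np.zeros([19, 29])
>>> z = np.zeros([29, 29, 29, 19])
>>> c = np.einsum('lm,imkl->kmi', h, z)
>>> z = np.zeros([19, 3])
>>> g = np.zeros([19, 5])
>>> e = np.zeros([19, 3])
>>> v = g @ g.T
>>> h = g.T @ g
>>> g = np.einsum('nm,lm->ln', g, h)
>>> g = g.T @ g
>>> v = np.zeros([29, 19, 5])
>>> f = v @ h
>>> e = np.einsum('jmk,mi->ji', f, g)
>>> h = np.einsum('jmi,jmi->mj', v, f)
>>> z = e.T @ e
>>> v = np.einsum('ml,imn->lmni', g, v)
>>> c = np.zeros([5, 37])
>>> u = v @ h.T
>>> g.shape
(19, 19)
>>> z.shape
(19, 19)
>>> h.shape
(19, 29)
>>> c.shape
(5, 37)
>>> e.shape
(29, 19)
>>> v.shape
(19, 19, 5, 29)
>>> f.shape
(29, 19, 5)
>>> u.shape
(19, 19, 5, 19)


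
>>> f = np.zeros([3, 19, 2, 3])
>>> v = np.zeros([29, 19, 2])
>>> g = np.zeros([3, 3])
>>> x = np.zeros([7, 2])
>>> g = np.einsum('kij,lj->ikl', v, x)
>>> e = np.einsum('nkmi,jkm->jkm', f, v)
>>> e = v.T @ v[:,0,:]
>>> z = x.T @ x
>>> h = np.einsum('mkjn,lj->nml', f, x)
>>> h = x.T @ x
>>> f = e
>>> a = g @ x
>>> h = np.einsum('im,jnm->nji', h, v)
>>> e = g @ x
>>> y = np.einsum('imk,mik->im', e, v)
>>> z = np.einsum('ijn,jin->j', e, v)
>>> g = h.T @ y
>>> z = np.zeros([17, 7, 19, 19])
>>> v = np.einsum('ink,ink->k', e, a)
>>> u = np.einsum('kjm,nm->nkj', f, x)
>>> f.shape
(2, 19, 2)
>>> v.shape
(2,)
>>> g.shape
(2, 29, 29)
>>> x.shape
(7, 2)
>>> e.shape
(19, 29, 2)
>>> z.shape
(17, 7, 19, 19)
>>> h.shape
(19, 29, 2)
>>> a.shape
(19, 29, 2)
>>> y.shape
(19, 29)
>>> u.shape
(7, 2, 19)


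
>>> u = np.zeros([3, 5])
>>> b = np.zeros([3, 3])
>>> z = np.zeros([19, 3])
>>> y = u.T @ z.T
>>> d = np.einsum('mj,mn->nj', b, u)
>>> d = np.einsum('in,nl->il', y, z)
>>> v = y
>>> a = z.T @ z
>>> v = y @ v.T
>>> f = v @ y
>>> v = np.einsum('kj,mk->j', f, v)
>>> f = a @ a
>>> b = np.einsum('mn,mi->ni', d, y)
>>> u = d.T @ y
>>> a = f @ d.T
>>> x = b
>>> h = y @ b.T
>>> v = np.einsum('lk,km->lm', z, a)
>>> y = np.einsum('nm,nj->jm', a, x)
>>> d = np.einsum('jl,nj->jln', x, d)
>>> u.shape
(3, 19)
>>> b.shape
(3, 19)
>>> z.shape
(19, 3)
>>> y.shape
(19, 5)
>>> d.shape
(3, 19, 5)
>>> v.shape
(19, 5)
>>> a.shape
(3, 5)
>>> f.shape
(3, 3)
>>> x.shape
(3, 19)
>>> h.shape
(5, 3)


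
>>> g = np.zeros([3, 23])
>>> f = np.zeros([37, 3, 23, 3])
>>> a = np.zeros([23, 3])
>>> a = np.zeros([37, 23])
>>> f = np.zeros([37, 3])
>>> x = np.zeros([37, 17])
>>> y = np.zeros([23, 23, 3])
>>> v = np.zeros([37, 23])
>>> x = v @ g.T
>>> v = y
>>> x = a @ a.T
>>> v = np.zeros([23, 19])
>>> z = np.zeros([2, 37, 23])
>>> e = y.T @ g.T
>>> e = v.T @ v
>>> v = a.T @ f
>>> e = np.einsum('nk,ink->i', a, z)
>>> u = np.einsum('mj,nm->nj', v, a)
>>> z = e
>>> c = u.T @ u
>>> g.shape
(3, 23)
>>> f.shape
(37, 3)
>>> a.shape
(37, 23)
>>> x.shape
(37, 37)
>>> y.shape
(23, 23, 3)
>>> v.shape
(23, 3)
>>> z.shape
(2,)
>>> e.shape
(2,)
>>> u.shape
(37, 3)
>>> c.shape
(3, 3)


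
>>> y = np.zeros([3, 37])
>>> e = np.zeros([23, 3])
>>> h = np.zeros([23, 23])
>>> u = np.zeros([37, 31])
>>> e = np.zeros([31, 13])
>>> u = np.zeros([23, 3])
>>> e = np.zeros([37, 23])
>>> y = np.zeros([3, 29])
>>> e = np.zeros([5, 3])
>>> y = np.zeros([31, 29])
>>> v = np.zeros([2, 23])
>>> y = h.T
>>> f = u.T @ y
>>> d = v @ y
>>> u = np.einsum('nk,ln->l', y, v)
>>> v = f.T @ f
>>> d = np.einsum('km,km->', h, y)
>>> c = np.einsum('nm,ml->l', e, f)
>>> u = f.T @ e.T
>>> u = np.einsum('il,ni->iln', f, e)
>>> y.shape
(23, 23)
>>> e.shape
(5, 3)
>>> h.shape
(23, 23)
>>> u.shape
(3, 23, 5)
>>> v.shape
(23, 23)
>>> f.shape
(3, 23)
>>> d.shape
()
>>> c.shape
(23,)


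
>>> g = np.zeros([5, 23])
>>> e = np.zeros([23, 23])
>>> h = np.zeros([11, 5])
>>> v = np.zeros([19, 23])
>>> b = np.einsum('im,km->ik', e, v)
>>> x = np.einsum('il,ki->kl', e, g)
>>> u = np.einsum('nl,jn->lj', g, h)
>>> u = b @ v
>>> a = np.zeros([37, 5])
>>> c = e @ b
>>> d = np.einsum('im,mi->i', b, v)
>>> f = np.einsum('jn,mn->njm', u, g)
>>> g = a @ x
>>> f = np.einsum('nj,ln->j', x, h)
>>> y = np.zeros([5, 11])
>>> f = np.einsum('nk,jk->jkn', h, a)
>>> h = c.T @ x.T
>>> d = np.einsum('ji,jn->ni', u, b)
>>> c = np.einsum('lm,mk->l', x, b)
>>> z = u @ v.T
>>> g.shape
(37, 23)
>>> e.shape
(23, 23)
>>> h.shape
(19, 5)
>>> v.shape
(19, 23)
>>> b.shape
(23, 19)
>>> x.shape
(5, 23)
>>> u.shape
(23, 23)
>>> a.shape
(37, 5)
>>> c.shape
(5,)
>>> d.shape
(19, 23)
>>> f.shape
(37, 5, 11)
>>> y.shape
(5, 11)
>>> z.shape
(23, 19)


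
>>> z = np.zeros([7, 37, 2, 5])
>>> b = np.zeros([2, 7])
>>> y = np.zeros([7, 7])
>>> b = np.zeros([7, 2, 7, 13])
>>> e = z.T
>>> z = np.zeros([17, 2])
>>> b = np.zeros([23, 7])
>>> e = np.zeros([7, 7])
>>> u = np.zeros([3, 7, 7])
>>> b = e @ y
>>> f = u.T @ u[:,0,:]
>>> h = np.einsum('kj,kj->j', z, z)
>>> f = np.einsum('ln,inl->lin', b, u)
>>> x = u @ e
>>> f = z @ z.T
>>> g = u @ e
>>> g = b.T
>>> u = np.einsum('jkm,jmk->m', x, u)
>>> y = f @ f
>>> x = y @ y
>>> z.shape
(17, 2)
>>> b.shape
(7, 7)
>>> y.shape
(17, 17)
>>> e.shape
(7, 7)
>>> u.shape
(7,)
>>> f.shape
(17, 17)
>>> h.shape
(2,)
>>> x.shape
(17, 17)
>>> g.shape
(7, 7)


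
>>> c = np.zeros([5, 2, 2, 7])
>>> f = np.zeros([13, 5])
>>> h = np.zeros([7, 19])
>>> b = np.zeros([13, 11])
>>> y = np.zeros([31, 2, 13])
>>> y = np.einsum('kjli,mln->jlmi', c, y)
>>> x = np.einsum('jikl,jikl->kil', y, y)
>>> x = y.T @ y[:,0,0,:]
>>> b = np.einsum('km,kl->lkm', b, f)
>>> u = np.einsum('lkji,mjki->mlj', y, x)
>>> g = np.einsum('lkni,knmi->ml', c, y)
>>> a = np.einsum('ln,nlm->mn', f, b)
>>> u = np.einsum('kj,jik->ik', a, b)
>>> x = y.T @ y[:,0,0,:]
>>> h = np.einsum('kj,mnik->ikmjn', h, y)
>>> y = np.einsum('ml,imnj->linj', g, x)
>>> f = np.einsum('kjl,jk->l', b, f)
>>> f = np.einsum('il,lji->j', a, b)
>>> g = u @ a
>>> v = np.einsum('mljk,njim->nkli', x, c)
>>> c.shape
(5, 2, 2, 7)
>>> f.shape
(13,)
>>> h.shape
(31, 7, 2, 19, 2)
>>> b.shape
(5, 13, 11)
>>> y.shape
(5, 7, 2, 7)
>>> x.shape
(7, 31, 2, 7)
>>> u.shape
(13, 11)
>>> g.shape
(13, 5)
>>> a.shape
(11, 5)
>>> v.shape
(5, 7, 31, 2)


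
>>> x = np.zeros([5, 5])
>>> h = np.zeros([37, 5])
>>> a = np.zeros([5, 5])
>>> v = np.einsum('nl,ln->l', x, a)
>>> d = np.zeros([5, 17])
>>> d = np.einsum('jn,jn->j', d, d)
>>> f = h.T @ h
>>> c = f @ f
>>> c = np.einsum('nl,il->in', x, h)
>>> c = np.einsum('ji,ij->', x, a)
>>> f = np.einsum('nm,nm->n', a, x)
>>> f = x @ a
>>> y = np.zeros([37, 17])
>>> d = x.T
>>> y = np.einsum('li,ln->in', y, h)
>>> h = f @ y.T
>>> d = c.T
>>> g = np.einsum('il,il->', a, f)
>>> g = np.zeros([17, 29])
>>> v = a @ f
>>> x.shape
(5, 5)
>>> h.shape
(5, 17)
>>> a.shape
(5, 5)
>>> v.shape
(5, 5)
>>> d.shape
()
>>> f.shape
(5, 5)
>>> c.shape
()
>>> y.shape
(17, 5)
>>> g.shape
(17, 29)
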